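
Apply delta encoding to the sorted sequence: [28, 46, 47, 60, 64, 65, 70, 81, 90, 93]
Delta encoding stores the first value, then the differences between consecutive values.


First value: 28
Deltas:
  46 - 28 = 18
  47 - 46 = 1
  60 - 47 = 13
  64 - 60 = 4
  65 - 64 = 1
  70 - 65 = 5
  81 - 70 = 11
  90 - 81 = 9
  93 - 90 = 3


Delta encoded: [28, 18, 1, 13, 4, 1, 5, 11, 9, 3]


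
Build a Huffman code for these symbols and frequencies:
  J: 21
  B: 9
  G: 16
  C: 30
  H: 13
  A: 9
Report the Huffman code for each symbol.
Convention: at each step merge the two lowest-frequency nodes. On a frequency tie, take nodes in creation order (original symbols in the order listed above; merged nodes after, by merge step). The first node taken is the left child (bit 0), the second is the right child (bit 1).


Huffman tree construction:
Step 1: Merge B(9) + A(9) = 18
Step 2: Merge H(13) + G(16) = 29
Step 3: Merge (B+A)(18) + J(21) = 39
Step 4: Merge (H+G)(29) + C(30) = 59
Step 5: Merge ((B+A)+J)(39) + ((H+G)+C)(59) = 98
Read each symbol's code off the tree from the root (left child = 0, right child = 1).

Codes:
  J: 01 (length 2)
  B: 000 (length 3)
  G: 101 (length 3)
  C: 11 (length 2)
  H: 100 (length 3)
  A: 001 (length 3)
Average code length: 243/98 = 2.4796 bits/symbol


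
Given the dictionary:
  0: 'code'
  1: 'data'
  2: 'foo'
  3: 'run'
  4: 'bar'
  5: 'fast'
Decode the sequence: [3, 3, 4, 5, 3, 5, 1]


Look up each index in the dictionary:
  3 -> 'run'
  3 -> 'run'
  4 -> 'bar'
  5 -> 'fast'
  3 -> 'run'
  5 -> 'fast'
  1 -> 'data'

Decoded: "run run bar fast run fast data"


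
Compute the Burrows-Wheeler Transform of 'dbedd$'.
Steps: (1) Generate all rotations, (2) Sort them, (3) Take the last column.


Rotations (sorted):
  0: $dbedd -> last char: d
  1: bedd$d -> last char: d
  2: d$dbed -> last char: d
  3: dbedd$ -> last char: $
  4: dd$dbe -> last char: e
  5: edd$db -> last char: b


BWT = ddd$eb


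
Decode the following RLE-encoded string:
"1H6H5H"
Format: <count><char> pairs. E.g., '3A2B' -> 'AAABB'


Expanding each <count><char> pair:
  1H -> 'H'
  6H -> 'HHHHHH'
  5H -> 'HHHHH'

Decoded = HHHHHHHHHHHH


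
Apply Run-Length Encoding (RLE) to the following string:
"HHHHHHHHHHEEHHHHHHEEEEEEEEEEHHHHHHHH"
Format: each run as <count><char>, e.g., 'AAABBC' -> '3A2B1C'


Scanning runs left to right:
  i=0: run of 'H' x 10 -> '10H'
  i=10: run of 'E' x 2 -> '2E'
  i=12: run of 'H' x 6 -> '6H'
  i=18: run of 'E' x 10 -> '10E'
  i=28: run of 'H' x 8 -> '8H'

RLE = 10H2E6H10E8H


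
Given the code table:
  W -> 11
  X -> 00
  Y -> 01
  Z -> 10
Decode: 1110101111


Decoding:
11 -> W
10 -> Z
10 -> Z
11 -> W
11 -> W


Result: WZZWW


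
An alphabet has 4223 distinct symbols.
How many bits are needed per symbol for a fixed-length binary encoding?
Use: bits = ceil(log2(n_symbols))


log2(4223) = 12.0441
Bracket: 2^12 = 4096 < 4223 <= 2^13 = 8192
So ceil(log2(4223)) = 13

bits = ceil(log2(4223)) = ceil(12.0441) = 13 bits


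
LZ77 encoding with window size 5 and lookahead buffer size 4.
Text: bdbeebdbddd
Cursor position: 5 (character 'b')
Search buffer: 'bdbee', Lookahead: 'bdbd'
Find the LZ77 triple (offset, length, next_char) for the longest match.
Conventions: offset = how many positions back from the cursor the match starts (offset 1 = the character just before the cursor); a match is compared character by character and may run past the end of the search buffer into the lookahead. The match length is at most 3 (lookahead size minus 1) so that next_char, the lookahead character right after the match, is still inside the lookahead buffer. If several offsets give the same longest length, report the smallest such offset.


Try each offset into the search buffer:
  offset=1 (pos 4, char 'e'): match length 0
  offset=2 (pos 3, char 'e'): match length 0
  offset=3 (pos 2, char 'b'): match length 1
  offset=4 (pos 1, char 'd'): match length 0
  offset=5 (pos 0, char 'b'): match length 3
Longest match has length 3 at offset 5.
next_char = character at position 5 + 3 = 8 -> 'd'

Best match: offset=5, length=3 (matching 'bdb' starting at position 0)
LZ77 triple: (5, 3, 'd')


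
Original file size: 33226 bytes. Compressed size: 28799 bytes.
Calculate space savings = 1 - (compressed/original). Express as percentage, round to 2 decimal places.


ratio = compressed/original = 28799/33226 = 0.866761
savings = 1 - ratio = 1 - 0.866761 = 0.133239
as a percentage: 0.133239 * 100 = 13.32%

Space savings = 1 - 28799/33226 = 13.32%


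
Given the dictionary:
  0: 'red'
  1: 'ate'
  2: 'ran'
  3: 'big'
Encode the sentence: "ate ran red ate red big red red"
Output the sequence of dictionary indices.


Look up each word in the dictionary:
  'ate' -> 1
  'ran' -> 2
  'red' -> 0
  'ate' -> 1
  'red' -> 0
  'big' -> 3
  'red' -> 0
  'red' -> 0

Encoded: [1, 2, 0, 1, 0, 3, 0, 0]


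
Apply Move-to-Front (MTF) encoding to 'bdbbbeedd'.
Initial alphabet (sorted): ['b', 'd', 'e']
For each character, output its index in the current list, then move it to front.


MTF encoding:
'b': index 0 in ['b', 'd', 'e'] -> ['b', 'd', 'e']
'd': index 1 in ['b', 'd', 'e'] -> ['d', 'b', 'e']
'b': index 1 in ['d', 'b', 'e'] -> ['b', 'd', 'e']
'b': index 0 in ['b', 'd', 'e'] -> ['b', 'd', 'e']
'b': index 0 in ['b', 'd', 'e'] -> ['b', 'd', 'e']
'e': index 2 in ['b', 'd', 'e'] -> ['e', 'b', 'd']
'e': index 0 in ['e', 'b', 'd'] -> ['e', 'b', 'd']
'd': index 2 in ['e', 'b', 'd'] -> ['d', 'e', 'b']
'd': index 0 in ['d', 'e', 'b'] -> ['d', 'e', 'b']


Output: [0, 1, 1, 0, 0, 2, 0, 2, 0]


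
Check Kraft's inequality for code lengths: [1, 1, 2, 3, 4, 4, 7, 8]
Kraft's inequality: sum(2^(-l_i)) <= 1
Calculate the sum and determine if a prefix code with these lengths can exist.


Sum = 2^(-1) + 2^(-1) + 2^(-2) + 2^(-3) + 2^(-4) + 2^(-4) + 2^(-7) + 2^(-8)
    = 0.5 + 0.5 + 0.25 + 0.125 + 0.0625 + 0.0625 + 0.0078125 + 0.00390625
    = 387/256 = 1.51171875
Since 1.51171875 > 1, Kraft's inequality is NOT satisfied.
A prefix code with these lengths CANNOT exist.

Kraft sum = 1.51171875. Not satisfied.


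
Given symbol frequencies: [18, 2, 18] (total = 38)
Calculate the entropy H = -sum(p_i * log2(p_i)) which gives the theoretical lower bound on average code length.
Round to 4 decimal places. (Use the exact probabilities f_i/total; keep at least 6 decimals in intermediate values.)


Per-symbol terms -p_i * log2(p_i) with p_i = f_i/38:
  p = 18/38 = 0.473684: log2(p) = -1.078003, -p*log2(p) = 0.510633
  p = 2/38 = 0.052632: log2(p) = -4.247928, -p*log2(p) = 0.223575
  p = 18/38 = 0.473684: log2(p) = -1.078003, -p*log2(p) = 0.510633
H = 0.510633 + 0.223575 + 0.510633 = 1.244841

H = 1.2448 bits/symbol


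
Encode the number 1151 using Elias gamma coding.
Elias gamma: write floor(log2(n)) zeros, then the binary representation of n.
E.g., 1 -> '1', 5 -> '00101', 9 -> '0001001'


num_bits = floor(log2(1151)) + 1 = 11
leading_zeros = num_bits - 1 = 10
binary(1151) = 10001111111

Elias gamma(1151) = '0000000000' + '10001111111' = 000000000010001111111 (21 bits)


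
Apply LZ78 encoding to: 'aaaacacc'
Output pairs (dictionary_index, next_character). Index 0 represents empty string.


LZ78 encoding steps:
Dictionary: {0: ''}
Step 1: w='' (idx 0), next='a' -> output (0, 'a'), add 'a' as idx 1
Step 2: w='a' (idx 1), next='a' -> output (1, 'a'), add 'aa' as idx 2
Step 3: w='a' (idx 1), next='c' -> output (1, 'c'), add 'ac' as idx 3
Step 4: w='ac' (idx 3), next='c' -> output (3, 'c'), add 'acc' as idx 4


Encoded: [(0, 'a'), (1, 'a'), (1, 'c'), (3, 'c')]


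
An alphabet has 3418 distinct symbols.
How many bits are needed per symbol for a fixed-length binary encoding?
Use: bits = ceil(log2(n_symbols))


log2(3418) = 11.7389
Bracket: 2^11 = 2048 < 3418 <= 2^12 = 4096
So ceil(log2(3418)) = 12

bits = ceil(log2(3418)) = ceil(11.7389) = 12 bits


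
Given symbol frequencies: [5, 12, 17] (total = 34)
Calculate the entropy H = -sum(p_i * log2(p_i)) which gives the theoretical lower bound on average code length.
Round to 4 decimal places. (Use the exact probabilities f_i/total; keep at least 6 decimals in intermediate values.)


Per-symbol terms -p_i * log2(p_i) with p_i = f_i/34:
  p = 5/34 = 0.147059: log2(p) = -2.765535, -p*log2(p) = 0.406696
  p = 12/34 = 0.352941: log2(p) = -1.502500, -p*log2(p) = 0.530294
  p = 17/34 = 0.500000: log2(p) = -1.000000, -p*log2(p) = 0.500000
H = 0.406696 + 0.530294 + 0.500000 = 1.436990

H = 1.437 bits/symbol


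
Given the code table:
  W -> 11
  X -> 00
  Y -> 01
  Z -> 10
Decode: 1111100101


Decoding:
11 -> W
11 -> W
10 -> Z
01 -> Y
01 -> Y


Result: WWZYY


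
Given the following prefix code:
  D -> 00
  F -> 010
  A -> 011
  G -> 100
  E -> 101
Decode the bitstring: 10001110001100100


Decoding step by step:
Bits 100 -> G
Bits 011 -> A
Bits 100 -> G
Bits 011 -> A
Bits 00 -> D
Bits 100 -> G


Decoded message: GAGADG


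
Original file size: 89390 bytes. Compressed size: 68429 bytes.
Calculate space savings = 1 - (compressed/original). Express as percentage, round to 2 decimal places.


ratio = compressed/original = 68429/89390 = 0.765511
savings = 1 - ratio = 1 - 0.765511 = 0.234489
as a percentage: 0.234489 * 100 = 23.45%

Space savings = 1 - 68429/89390 = 23.45%


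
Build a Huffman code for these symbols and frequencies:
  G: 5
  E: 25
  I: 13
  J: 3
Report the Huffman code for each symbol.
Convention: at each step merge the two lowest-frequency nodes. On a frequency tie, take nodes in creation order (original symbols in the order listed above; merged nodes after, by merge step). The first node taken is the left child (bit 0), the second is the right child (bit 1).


Huffman tree construction:
Step 1: Merge J(3) + G(5) = 8
Step 2: Merge (J+G)(8) + I(13) = 21
Step 3: Merge ((J+G)+I)(21) + E(25) = 46
Read each symbol's code off the tree from the root (left child = 0, right child = 1).

Codes:
  G: 001 (length 3)
  E: 1 (length 1)
  I: 01 (length 2)
  J: 000 (length 3)
Average code length: 75/46 = 1.6304 bits/symbol


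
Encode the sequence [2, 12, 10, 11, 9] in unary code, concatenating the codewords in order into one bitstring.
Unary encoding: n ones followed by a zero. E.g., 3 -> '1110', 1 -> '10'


Encode each number as n ones followed by a terminating 0:
  2 -> 110 (3 bits)
  12 -> 1111111111110 (13 bits)
  10 -> 11111111110 (11 bits)
  11 -> 111111111110 (12 bits)
  9 -> 1111111110 (10 bits)
Total length = 3 + 13 + 11 + 12 + 10 = 49 bits.

Unary([2, 12, 10, 11, 9]) = 1101111111111110111111111101111111111101111111110 (49 bits)


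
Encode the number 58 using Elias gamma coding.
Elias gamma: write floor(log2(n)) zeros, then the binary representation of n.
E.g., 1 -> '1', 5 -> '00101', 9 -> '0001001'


num_bits = floor(log2(58)) + 1 = 6
leading_zeros = num_bits - 1 = 5
binary(58) = 111010

Elias gamma(58) = '00000' + '111010' = 00000111010 (11 bits)


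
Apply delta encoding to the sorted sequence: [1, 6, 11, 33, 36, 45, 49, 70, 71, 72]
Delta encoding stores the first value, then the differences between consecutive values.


First value: 1
Deltas:
  6 - 1 = 5
  11 - 6 = 5
  33 - 11 = 22
  36 - 33 = 3
  45 - 36 = 9
  49 - 45 = 4
  70 - 49 = 21
  71 - 70 = 1
  72 - 71 = 1


Delta encoded: [1, 5, 5, 22, 3, 9, 4, 21, 1, 1]


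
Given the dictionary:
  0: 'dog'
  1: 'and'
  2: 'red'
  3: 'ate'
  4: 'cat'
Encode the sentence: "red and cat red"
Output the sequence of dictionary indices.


Look up each word in the dictionary:
  'red' -> 2
  'and' -> 1
  'cat' -> 4
  'red' -> 2

Encoded: [2, 1, 4, 2]


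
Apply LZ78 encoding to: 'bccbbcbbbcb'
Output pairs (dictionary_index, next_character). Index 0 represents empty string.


LZ78 encoding steps:
Dictionary: {0: ''}
Step 1: w='' (idx 0), next='b' -> output (0, 'b'), add 'b' as idx 1
Step 2: w='' (idx 0), next='c' -> output (0, 'c'), add 'c' as idx 2
Step 3: w='c' (idx 2), next='b' -> output (2, 'b'), add 'cb' as idx 3
Step 4: w='b' (idx 1), next='c' -> output (1, 'c'), add 'bc' as idx 4
Step 5: w='b' (idx 1), next='b' -> output (1, 'b'), add 'bb' as idx 5
Step 6: w='bc' (idx 4), next='b' -> output (4, 'b'), add 'bcb' as idx 6


Encoded: [(0, 'b'), (0, 'c'), (2, 'b'), (1, 'c'), (1, 'b'), (4, 'b')]


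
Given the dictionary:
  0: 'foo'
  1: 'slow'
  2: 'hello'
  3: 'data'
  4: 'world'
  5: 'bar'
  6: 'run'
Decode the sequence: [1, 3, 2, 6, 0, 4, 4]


Look up each index in the dictionary:
  1 -> 'slow'
  3 -> 'data'
  2 -> 'hello'
  6 -> 'run'
  0 -> 'foo'
  4 -> 'world'
  4 -> 'world'

Decoded: "slow data hello run foo world world"


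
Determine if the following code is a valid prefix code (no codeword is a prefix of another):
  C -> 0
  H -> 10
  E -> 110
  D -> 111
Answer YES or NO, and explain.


Checking each pair (does one codeword prefix another?):
  C='0' vs H='10': no prefix
  C='0' vs E='110': no prefix
  C='0' vs D='111': no prefix
  H='10' vs C='0': no prefix
  H='10' vs E='110': no prefix
  H='10' vs D='111': no prefix
  E='110' vs C='0': no prefix
  E='110' vs H='10': no prefix
  E='110' vs D='111': no prefix
  D='111' vs C='0': no prefix
  D='111' vs H='10': no prefix
  D='111' vs E='110': no prefix
No violation found over all pairs.

YES -- this is a valid prefix code. No codeword is a prefix of any other codeword.


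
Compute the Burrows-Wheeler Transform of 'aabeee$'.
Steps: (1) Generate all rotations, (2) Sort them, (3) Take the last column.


Rotations (sorted):
  0: $aabeee -> last char: e
  1: aabeee$ -> last char: $
  2: abeee$a -> last char: a
  3: beee$aa -> last char: a
  4: e$aabee -> last char: e
  5: ee$aabe -> last char: e
  6: eee$aab -> last char: b


BWT = e$aaeeb


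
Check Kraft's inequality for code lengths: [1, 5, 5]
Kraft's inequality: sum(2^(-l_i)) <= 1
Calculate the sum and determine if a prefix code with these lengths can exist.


Sum = 2^(-1) + 2^(-5) + 2^(-5)
    = 0.5 + 0.03125 + 0.03125
    = 18/32 = 0.5625
Since 0.5625 <= 1, Kraft's inequality IS satisfied.
A prefix code with these lengths CAN exist.

Kraft sum = 0.5625. Satisfied.


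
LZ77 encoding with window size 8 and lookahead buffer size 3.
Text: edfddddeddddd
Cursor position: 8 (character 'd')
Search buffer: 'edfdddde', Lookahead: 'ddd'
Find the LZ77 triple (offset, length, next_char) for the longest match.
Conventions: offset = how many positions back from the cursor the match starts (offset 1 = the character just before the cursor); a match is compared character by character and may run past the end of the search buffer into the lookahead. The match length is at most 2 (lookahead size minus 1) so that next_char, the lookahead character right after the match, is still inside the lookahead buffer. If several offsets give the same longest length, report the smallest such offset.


Try each offset into the search buffer:
  offset=1 (pos 7, char 'e'): match length 0
  offset=2 (pos 6, char 'd'): match length 1
  offset=3 (pos 5, char 'd'): match length 2
  offset=4 (pos 4, char 'd'): match length 2
  offset=5 (pos 3, char 'd'): match length 2
  offset=6 (pos 2, char 'f'): match length 0
  offset=7 (pos 1, char 'd'): match length 1
  offset=8 (pos 0, char 'e'): match length 0
Longest match has length 2, found at offsets 3, 4, 5; take the smallest, offset 3.
next_char = character at position 8 + 2 = 10 -> 'd'

Best match: offset=3, length=2 (matching 'dd' starting at position 5)
LZ77 triple: (3, 2, 'd')


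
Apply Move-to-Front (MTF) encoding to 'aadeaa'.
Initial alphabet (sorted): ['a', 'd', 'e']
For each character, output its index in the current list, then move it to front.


MTF encoding:
'a': index 0 in ['a', 'd', 'e'] -> ['a', 'd', 'e']
'a': index 0 in ['a', 'd', 'e'] -> ['a', 'd', 'e']
'd': index 1 in ['a', 'd', 'e'] -> ['d', 'a', 'e']
'e': index 2 in ['d', 'a', 'e'] -> ['e', 'd', 'a']
'a': index 2 in ['e', 'd', 'a'] -> ['a', 'e', 'd']
'a': index 0 in ['a', 'e', 'd'] -> ['a', 'e', 'd']


Output: [0, 0, 1, 2, 2, 0]


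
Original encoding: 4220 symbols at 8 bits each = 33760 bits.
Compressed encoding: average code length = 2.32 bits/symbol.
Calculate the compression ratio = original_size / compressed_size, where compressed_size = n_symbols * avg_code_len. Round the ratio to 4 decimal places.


original_size = n_symbols * orig_bits = 4220 * 8 = 33760 bits
compressed_size = n_symbols * avg_code_len = 4220 * 2.32 = 9790.4 bits
ratio = original_size / compressed_size = 33760 / 9790.4 = 3.4483

Compression ratio = 3.4483


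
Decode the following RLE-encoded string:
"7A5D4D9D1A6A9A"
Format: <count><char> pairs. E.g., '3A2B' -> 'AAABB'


Expanding each <count><char> pair:
  7A -> 'AAAAAAA'
  5D -> 'DDDDD'
  4D -> 'DDDD'
  9D -> 'DDDDDDDDD'
  1A -> 'A'
  6A -> 'AAAAAA'
  9A -> 'AAAAAAAAA'

Decoded = AAAAAAADDDDDDDDDDDDDDDDDDAAAAAAAAAAAAAAAA


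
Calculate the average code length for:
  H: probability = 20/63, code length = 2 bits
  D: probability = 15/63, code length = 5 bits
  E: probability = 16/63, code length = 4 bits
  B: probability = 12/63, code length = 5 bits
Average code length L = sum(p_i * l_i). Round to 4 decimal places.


Weighted contributions p_i * l_i:
  H: (20/63) * 2 = 40/63
  D: (15/63) * 5 = 75/63
  E: (16/63) * 4 = 64/63
  B: (12/63) * 5 = 60/63
Sum = (40 + 75 + 64 + 60)/63 = 239/63

L = 239/63 = 3.7937 bits/symbol


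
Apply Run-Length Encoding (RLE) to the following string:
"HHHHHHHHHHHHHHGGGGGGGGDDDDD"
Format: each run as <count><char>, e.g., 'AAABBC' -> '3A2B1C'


Scanning runs left to right:
  i=0: run of 'H' x 14 -> '14H'
  i=14: run of 'G' x 8 -> '8G'
  i=22: run of 'D' x 5 -> '5D'

RLE = 14H8G5D


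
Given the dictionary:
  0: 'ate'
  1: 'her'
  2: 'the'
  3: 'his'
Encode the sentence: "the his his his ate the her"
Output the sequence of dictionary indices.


Look up each word in the dictionary:
  'the' -> 2
  'his' -> 3
  'his' -> 3
  'his' -> 3
  'ate' -> 0
  'the' -> 2
  'her' -> 1

Encoded: [2, 3, 3, 3, 0, 2, 1]


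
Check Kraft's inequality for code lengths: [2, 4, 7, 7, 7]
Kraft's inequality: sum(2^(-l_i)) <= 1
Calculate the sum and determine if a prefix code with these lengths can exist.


Sum = 2^(-2) + 2^(-4) + 2^(-7) + 2^(-7) + 2^(-7)
    = 0.25 + 0.0625 + 0.0078125 + 0.0078125 + 0.0078125
    = 43/128 = 0.3359375
Since 0.3359375 <= 1, Kraft's inequality IS satisfied.
A prefix code with these lengths CAN exist.

Kraft sum = 0.3359375. Satisfied.


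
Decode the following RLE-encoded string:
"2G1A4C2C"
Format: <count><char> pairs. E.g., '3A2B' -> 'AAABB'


Expanding each <count><char> pair:
  2G -> 'GG'
  1A -> 'A'
  4C -> 'CCCC'
  2C -> 'CC'

Decoded = GGACCCCCC


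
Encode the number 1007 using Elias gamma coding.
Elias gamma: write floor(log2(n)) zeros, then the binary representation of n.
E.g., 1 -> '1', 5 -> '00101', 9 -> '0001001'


num_bits = floor(log2(1007)) + 1 = 10
leading_zeros = num_bits - 1 = 9
binary(1007) = 1111101111

Elias gamma(1007) = '000000000' + '1111101111' = 0000000001111101111 (19 bits)


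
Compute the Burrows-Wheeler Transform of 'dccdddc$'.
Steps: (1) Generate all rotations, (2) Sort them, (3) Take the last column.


Rotations (sorted):
  0: $dccdddc -> last char: c
  1: c$dccddd -> last char: d
  2: ccdddc$d -> last char: d
  3: cdddc$dc -> last char: c
  4: dc$dccdd -> last char: d
  5: dccdddc$ -> last char: $
  6: ddc$dccd -> last char: d
  7: dddc$dcc -> last char: c


BWT = cddcd$dc


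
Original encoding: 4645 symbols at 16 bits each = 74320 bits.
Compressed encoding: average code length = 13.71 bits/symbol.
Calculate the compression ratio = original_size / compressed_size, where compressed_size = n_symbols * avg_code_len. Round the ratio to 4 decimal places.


original_size = n_symbols * orig_bits = 4645 * 16 = 74320 bits
compressed_size = n_symbols * avg_code_len = 4645 * 13.71 = 63682.95 bits
ratio = original_size / compressed_size = 74320 / 63682.95 = 1.167

Compression ratio = 1.167


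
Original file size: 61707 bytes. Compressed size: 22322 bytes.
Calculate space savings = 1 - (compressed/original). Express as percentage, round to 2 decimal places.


ratio = compressed/original = 22322/61707 = 0.361742
savings = 1 - ratio = 1 - 0.361742 = 0.638258
as a percentage: 0.638258 * 100 = 63.83%

Space savings = 1 - 22322/61707 = 63.83%


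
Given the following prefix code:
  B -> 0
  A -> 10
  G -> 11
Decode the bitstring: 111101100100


Decoding step by step:
Bits 11 -> G
Bits 11 -> G
Bits 0 -> B
Bits 11 -> G
Bits 0 -> B
Bits 0 -> B
Bits 10 -> A
Bits 0 -> B


Decoded message: GGBGBBAB


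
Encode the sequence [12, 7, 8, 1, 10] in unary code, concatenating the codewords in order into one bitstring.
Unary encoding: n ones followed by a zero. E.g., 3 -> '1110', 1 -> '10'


Encode each number as n ones followed by a terminating 0:
  12 -> 1111111111110 (13 bits)
  7 -> 11111110 (8 bits)
  8 -> 111111110 (9 bits)
  1 -> 10 (2 bits)
  10 -> 11111111110 (11 bits)
Total length = 13 + 8 + 9 + 2 + 11 = 43 bits.

Unary([12, 7, 8, 1, 10]) = 1111111111110111111101111111101011111111110 (43 bits)


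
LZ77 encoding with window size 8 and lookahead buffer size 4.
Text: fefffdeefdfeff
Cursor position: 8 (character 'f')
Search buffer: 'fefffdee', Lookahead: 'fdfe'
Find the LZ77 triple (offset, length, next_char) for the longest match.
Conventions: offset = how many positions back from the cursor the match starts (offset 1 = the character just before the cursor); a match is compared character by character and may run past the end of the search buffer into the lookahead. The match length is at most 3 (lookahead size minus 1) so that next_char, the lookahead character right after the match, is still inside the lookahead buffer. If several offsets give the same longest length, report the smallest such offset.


Try each offset into the search buffer:
  offset=1 (pos 7, char 'e'): match length 0
  offset=2 (pos 6, char 'e'): match length 0
  offset=3 (pos 5, char 'd'): match length 0
  offset=4 (pos 4, char 'f'): match length 2
  offset=5 (pos 3, char 'f'): match length 1
  offset=6 (pos 2, char 'f'): match length 1
  offset=7 (pos 1, char 'e'): match length 0
  offset=8 (pos 0, char 'f'): match length 1
Longest match has length 2 at offset 4.
next_char = character at position 8 + 2 = 10 -> 'f'

Best match: offset=4, length=2 (matching 'fd' starting at position 4)
LZ77 triple: (4, 2, 'f')


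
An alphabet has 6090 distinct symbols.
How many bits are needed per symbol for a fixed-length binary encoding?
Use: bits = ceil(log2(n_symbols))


log2(6090) = 12.5722
Bracket: 2^12 = 4096 < 6090 <= 2^13 = 8192
So ceil(log2(6090)) = 13

bits = ceil(log2(6090)) = ceil(12.5722) = 13 bits


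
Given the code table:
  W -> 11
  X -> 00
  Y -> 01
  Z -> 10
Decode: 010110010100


Decoding:
01 -> Y
01 -> Y
10 -> Z
01 -> Y
01 -> Y
00 -> X


Result: YYZYYX


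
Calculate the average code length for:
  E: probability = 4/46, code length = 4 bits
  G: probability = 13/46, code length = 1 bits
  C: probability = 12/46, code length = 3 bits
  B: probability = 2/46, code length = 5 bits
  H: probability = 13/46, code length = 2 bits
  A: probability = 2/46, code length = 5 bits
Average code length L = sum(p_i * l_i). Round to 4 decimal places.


Weighted contributions p_i * l_i:
  E: (4/46) * 4 = 16/46
  G: (13/46) * 1 = 13/46
  C: (12/46) * 3 = 36/46
  B: (2/46) * 5 = 10/46
  H: (13/46) * 2 = 26/46
  A: (2/46) * 5 = 10/46
Sum = (16 + 13 + 36 + 10 + 26 + 10)/46 = 111/46

L = 111/46 = 2.4130 bits/symbol


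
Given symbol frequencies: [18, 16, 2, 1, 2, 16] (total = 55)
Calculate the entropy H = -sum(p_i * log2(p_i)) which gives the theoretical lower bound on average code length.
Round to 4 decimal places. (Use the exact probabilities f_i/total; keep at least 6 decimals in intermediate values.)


Per-symbol terms -p_i * log2(p_i) with p_i = f_i/55:
  p = 18/55 = 0.327273: log2(p) = -1.611435, -p*log2(p) = 0.527379
  p = 16/55 = 0.290909: log2(p) = -1.781360, -p*log2(p) = 0.518214
  p = 2/55 = 0.036364: log2(p) = -4.781360, -p*log2(p) = 0.173868
  p = 1/55 = 0.018182: log2(p) = -5.781360, -p*log2(p) = 0.105116
  p = 2/55 = 0.036364: log2(p) = -4.781360, -p*log2(p) = 0.173868
  p = 16/55 = 0.290909: log2(p) = -1.781360, -p*log2(p) = 0.518214
H = 0.527379 + 0.518214 + 0.173868 + 0.105116 + 0.173868 + 0.518214 = 2.016659

H = 2.0167 bits/symbol


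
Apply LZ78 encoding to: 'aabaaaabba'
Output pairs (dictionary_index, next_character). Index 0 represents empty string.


LZ78 encoding steps:
Dictionary: {0: ''}
Step 1: w='' (idx 0), next='a' -> output (0, 'a'), add 'a' as idx 1
Step 2: w='a' (idx 1), next='b' -> output (1, 'b'), add 'ab' as idx 2
Step 3: w='a' (idx 1), next='a' -> output (1, 'a'), add 'aa' as idx 3
Step 4: w='aa' (idx 3), next='b' -> output (3, 'b'), add 'aab' as idx 4
Step 5: w='' (idx 0), next='b' -> output (0, 'b'), add 'b' as idx 5
Step 6: w='a' (idx 1), end of input -> output (1, '')


Encoded: [(0, 'a'), (1, 'b'), (1, 'a'), (3, 'b'), (0, 'b'), (1, '')]


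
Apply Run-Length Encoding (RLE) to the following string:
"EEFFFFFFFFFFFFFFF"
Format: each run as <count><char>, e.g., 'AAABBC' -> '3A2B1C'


Scanning runs left to right:
  i=0: run of 'E' x 2 -> '2E'
  i=2: run of 'F' x 15 -> '15F'

RLE = 2E15F


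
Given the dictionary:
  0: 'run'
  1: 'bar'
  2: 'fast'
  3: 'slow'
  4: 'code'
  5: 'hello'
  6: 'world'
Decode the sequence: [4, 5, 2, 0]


Look up each index in the dictionary:
  4 -> 'code'
  5 -> 'hello'
  2 -> 'fast'
  0 -> 'run'

Decoded: "code hello fast run"


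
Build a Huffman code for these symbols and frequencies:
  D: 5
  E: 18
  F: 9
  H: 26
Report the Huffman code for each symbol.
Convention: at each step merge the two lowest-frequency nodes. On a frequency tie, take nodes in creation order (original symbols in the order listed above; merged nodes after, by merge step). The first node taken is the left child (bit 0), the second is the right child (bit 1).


Huffman tree construction:
Step 1: Merge D(5) + F(9) = 14
Step 2: Merge (D+F)(14) + E(18) = 32
Step 3: Merge H(26) + ((D+F)+E)(32) = 58
Read each symbol's code off the tree from the root (left child = 0, right child = 1).

Codes:
  D: 100 (length 3)
  E: 11 (length 2)
  F: 101 (length 3)
  H: 0 (length 1)
Average code length: 104/58 = 1.7931 bits/symbol


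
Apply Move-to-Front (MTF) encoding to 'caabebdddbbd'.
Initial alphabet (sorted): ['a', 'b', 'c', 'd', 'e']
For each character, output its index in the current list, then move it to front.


MTF encoding:
'c': index 2 in ['a', 'b', 'c', 'd', 'e'] -> ['c', 'a', 'b', 'd', 'e']
'a': index 1 in ['c', 'a', 'b', 'd', 'e'] -> ['a', 'c', 'b', 'd', 'e']
'a': index 0 in ['a', 'c', 'b', 'd', 'e'] -> ['a', 'c', 'b', 'd', 'e']
'b': index 2 in ['a', 'c', 'b', 'd', 'e'] -> ['b', 'a', 'c', 'd', 'e']
'e': index 4 in ['b', 'a', 'c', 'd', 'e'] -> ['e', 'b', 'a', 'c', 'd']
'b': index 1 in ['e', 'b', 'a', 'c', 'd'] -> ['b', 'e', 'a', 'c', 'd']
'd': index 4 in ['b', 'e', 'a', 'c', 'd'] -> ['d', 'b', 'e', 'a', 'c']
'd': index 0 in ['d', 'b', 'e', 'a', 'c'] -> ['d', 'b', 'e', 'a', 'c']
'd': index 0 in ['d', 'b', 'e', 'a', 'c'] -> ['d', 'b', 'e', 'a', 'c']
'b': index 1 in ['d', 'b', 'e', 'a', 'c'] -> ['b', 'd', 'e', 'a', 'c']
'b': index 0 in ['b', 'd', 'e', 'a', 'c'] -> ['b', 'd', 'e', 'a', 'c']
'd': index 1 in ['b', 'd', 'e', 'a', 'c'] -> ['d', 'b', 'e', 'a', 'c']


Output: [2, 1, 0, 2, 4, 1, 4, 0, 0, 1, 0, 1]


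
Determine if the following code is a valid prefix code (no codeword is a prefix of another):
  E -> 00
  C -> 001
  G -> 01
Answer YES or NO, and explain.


Checking each pair (does one codeword prefix another?):
  E='00' vs C='001': prefix -- VIOLATION

NO -- this is NOT a valid prefix code. E (00) is a prefix of C (001).


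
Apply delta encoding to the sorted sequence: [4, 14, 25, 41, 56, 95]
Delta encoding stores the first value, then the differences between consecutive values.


First value: 4
Deltas:
  14 - 4 = 10
  25 - 14 = 11
  41 - 25 = 16
  56 - 41 = 15
  95 - 56 = 39


Delta encoded: [4, 10, 11, 16, 15, 39]


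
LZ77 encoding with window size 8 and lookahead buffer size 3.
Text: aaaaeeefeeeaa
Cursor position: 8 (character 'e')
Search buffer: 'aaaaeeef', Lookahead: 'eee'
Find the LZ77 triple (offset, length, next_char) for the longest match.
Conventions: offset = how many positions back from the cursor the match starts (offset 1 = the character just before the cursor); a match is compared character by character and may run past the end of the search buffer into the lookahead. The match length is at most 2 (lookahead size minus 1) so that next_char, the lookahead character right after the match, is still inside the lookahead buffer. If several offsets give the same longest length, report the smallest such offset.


Try each offset into the search buffer:
  offset=1 (pos 7, char 'f'): match length 0
  offset=2 (pos 6, char 'e'): match length 1
  offset=3 (pos 5, char 'e'): match length 2
  offset=4 (pos 4, char 'e'): match length 2
  offset=5 (pos 3, char 'a'): match length 0
  offset=6 (pos 2, char 'a'): match length 0
  offset=7 (pos 1, char 'a'): match length 0
  offset=8 (pos 0, char 'a'): match length 0
Longest match has length 2, found at offsets 3, 4; take the smallest, offset 3.
next_char = character at position 8 + 2 = 10 -> 'e'

Best match: offset=3, length=2 (matching 'ee' starting at position 5)
LZ77 triple: (3, 2, 'e')


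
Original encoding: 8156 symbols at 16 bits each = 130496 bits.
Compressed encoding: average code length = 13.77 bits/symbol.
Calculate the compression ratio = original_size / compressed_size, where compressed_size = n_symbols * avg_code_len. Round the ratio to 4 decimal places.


original_size = n_symbols * orig_bits = 8156 * 16 = 130496 bits
compressed_size = n_symbols * avg_code_len = 8156 * 13.77 = 112308.12 bits
ratio = original_size / compressed_size = 130496 / 112308.12 = 1.1619

Compression ratio = 1.1619


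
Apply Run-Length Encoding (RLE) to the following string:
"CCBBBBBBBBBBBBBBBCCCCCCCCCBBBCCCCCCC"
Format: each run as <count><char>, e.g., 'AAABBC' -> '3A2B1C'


Scanning runs left to right:
  i=0: run of 'C' x 2 -> '2C'
  i=2: run of 'B' x 15 -> '15B'
  i=17: run of 'C' x 9 -> '9C'
  i=26: run of 'B' x 3 -> '3B'
  i=29: run of 'C' x 7 -> '7C'

RLE = 2C15B9C3B7C


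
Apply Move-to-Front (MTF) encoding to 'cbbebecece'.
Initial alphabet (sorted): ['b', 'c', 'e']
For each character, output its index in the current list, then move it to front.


MTF encoding:
'c': index 1 in ['b', 'c', 'e'] -> ['c', 'b', 'e']
'b': index 1 in ['c', 'b', 'e'] -> ['b', 'c', 'e']
'b': index 0 in ['b', 'c', 'e'] -> ['b', 'c', 'e']
'e': index 2 in ['b', 'c', 'e'] -> ['e', 'b', 'c']
'b': index 1 in ['e', 'b', 'c'] -> ['b', 'e', 'c']
'e': index 1 in ['b', 'e', 'c'] -> ['e', 'b', 'c']
'c': index 2 in ['e', 'b', 'c'] -> ['c', 'e', 'b']
'e': index 1 in ['c', 'e', 'b'] -> ['e', 'c', 'b']
'c': index 1 in ['e', 'c', 'b'] -> ['c', 'e', 'b']
'e': index 1 in ['c', 'e', 'b'] -> ['e', 'c', 'b']


Output: [1, 1, 0, 2, 1, 1, 2, 1, 1, 1]


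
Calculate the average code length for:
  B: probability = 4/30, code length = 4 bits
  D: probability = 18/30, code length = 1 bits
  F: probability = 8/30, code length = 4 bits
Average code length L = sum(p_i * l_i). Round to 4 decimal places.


Weighted contributions p_i * l_i:
  B: (4/30) * 4 = 16/30
  D: (18/30) * 1 = 18/30
  F: (8/30) * 4 = 32/30
Sum = (16 + 18 + 32)/30 = 66/30

L = 66/30 = 2.2000 bits/symbol


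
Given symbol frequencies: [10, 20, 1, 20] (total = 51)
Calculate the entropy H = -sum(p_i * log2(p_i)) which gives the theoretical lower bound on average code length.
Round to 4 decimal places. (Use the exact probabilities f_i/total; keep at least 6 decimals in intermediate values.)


Per-symbol terms -p_i * log2(p_i) with p_i = f_i/51:
  p = 10/51 = 0.196078: log2(p) = -2.350497, -p*log2(p) = 0.460882
  p = 20/51 = 0.392157: log2(p) = -1.350497, -p*log2(p) = 0.529607
  p = 1/51 = 0.019608: log2(p) = -5.672425, -p*log2(p) = 0.111224
  p = 20/51 = 0.392157: log2(p) = -1.350497, -p*log2(p) = 0.529607
H = 0.460882 + 0.529607 + 0.111224 + 0.529607 = 1.631320

H = 1.6313 bits/symbol


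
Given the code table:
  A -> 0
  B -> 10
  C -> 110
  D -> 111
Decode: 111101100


Decoding:
111 -> D
10 -> B
110 -> C
0 -> A


Result: DBCA


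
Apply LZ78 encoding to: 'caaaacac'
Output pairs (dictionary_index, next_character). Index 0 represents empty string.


LZ78 encoding steps:
Dictionary: {0: ''}
Step 1: w='' (idx 0), next='c' -> output (0, 'c'), add 'c' as idx 1
Step 2: w='' (idx 0), next='a' -> output (0, 'a'), add 'a' as idx 2
Step 3: w='a' (idx 2), next='a' -> output (2, 'a'), add 'aa' as idx 3
Step 4: w='a' (idx 2), next='c' -> output (2, 'c'), add 'ac' as idx 4
Step 5: w='ac' (idx 4), end of input -> output (4, '')


Encoded: [(0, 'c'), (0, 'a'), (2, 'a'), (2, 'c'), (4, '')]


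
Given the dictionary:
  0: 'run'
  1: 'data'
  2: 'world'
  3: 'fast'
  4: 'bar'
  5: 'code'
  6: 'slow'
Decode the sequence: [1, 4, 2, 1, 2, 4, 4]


Look up each index in the dictionary:
  1 -> 'data'
  4 -> 'bar'
  2 -> 'world'
  1 -> 'data'
  2 -> 'world'
  4 -> 'bar'
  4 -> 'bar'

Decoded: "data bar world data world bar bar"


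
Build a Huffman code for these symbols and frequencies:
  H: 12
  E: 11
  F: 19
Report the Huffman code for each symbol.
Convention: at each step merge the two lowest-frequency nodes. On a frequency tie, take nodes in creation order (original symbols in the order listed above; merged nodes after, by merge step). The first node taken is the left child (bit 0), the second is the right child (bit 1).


Huffman tree construction:
Step 1: Merge E(11) + H(12) = 23
Step 2: Merge F(19) + (E+H)(23) = 42
Read each symbol's code off the tree from the root (left child = 0, right child = 1).

Codes:
  H: 11 (length 2)
  E: 10 (length 2)
  F: 0 (length 1)
Average code length: 65/42 = 1.5476 bits/symbol


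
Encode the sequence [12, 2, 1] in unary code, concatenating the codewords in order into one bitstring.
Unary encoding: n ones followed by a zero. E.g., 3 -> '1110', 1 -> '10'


Encode each number as n ones followed by a terminating 0:
  12 -> 1111111111110 (13 bits)
  2 -> 110 (3 bits)
  1 -> 10 (2 bits)
Total length = 13 + 3 + 2 = 18 bits.

Unary([12, 2, 1]) = 111111111111011010 (18 bits)


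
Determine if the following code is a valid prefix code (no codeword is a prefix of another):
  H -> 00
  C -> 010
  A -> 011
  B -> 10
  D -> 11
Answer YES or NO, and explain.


Checking each pair (does one codeword prefix another?):
  H='00' vs C='010': no prefix
  H='00' vs A='011': no prefix
  H='00' vs B='10': no prefix
  H='00' vs D='11': no prefix
  C='010' vs H='00': no prefix
  C='010' vs A='011': no prefix
  C='010' vs B='10': no prefix
  C='010' vs D='11': no prefix
  A='011' vs H='00': no prefix
  A='011' vs C='010': no prefix
  A='011' vs B='10': no prefix
  A='011' vs D='11': no prefix
  B='10' vs H='00': no prefix
  B='10' vs C='010': no prefix
  B='10' vs A='011': no prefix
  B='10' vs D='11': no prefix
  D='11' vs H='00': no prefix
  D='11' vs C='010': no prefix
  D='11' vs A='011': no prefix
  D='11' vs B='10': no prefix
No violation found over all pairs.

YES -- this is a valid prefix code. No codeword is a prefix of any other codeword.


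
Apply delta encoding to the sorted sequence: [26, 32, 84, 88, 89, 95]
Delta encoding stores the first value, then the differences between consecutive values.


First value: 26
Deltas:
  32 - 26 = 6
  84 - 32 = 52
  88 - 84 = 4
  89 - 88 = 1
  95 - 89 = 6


Delta encoded: [26, 6, 52, 4, 1, 6]


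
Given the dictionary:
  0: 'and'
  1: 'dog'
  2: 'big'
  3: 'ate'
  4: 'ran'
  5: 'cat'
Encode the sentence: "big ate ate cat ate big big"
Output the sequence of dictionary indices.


Look up each word in the dictionary:
  'big' -> 2
  'ate' -> 3
  'ate' -> 3
  'cat' -> 5
  'ate' -> 3
  'big' -> 2
  'big' -> 2

Encoded: [2, 3, 3, 5, 3, 2, 2]


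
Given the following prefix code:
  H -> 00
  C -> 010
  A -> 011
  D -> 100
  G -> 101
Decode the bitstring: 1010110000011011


Decoding step by step:
Bits 101 -> G
Bits 011 -> A
Bits 00 -> H
Bits 00 -> H
Bits 011 -> A
Bits 011 -> A


Decoded message: GAHHAA


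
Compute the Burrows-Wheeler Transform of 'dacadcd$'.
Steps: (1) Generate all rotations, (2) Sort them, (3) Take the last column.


Rotations (sorted):
  0: $dacadcd -> last char: d
  1: acadcd$d -> last char: d
  2: adcd$dac -> last char: c
  3: cadcd$da -> last char: a
  4: cd$dacad -> last char: d
  5: d$dacadc -> last char: c
  6: dacadcd$ -> last char: $
  7: dcd$daca -> last char: a


BWT = ddcadc$a


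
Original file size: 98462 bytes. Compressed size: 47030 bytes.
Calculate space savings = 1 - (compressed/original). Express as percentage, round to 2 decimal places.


ratio = compressed/original = 47030/98462 = 0.477646
savings = 1 - ratio = 1 - 0.477646 = 0.522354
as a percentage: 0.522354 * 100 = 52.24%

Space savings = 1 - 47030/98462 = 52.24%


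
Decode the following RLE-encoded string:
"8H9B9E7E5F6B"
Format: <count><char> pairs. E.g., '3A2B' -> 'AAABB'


Expanding each <count><char> pair:
  8H -> 'HHHHHHHH'
  9B -> 'BBBBBBBBB'
  9E -> 'EEEEEEEEE'
  7E -> 'EEEEEEE'
  5F -> 'FFFFF'
  6B -> 'BBBBBB'

Decoded = HHHHHHHHBBBBBBBBBEEEEEEEEEEEEEEEEFFFFFBBBBBB


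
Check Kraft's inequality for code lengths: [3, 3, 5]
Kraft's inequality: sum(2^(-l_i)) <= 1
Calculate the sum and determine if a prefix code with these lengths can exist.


Sum = 2^(-3) + 2^(-3) + 2^(-5)
    = 0.125 + 0.125 + 0.03125
    = 9/32 = 0.28125
Since 0.28125 <= 1, Kraft's inequality IS satisfied.
A prefix code with these lengths CAN exist.

Kraft sum = 0.28125. Satisfied.


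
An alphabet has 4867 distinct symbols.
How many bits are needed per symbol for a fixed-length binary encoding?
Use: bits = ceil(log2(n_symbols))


log2(4867) = 12.2488
Bracket: 2^12 = 4096 < 4867 <= 2^13 = 8192
So ceil(log2(4867)) = 13

bits = ceil(log2(4867)) = ceil(12.2488) = 13 bits


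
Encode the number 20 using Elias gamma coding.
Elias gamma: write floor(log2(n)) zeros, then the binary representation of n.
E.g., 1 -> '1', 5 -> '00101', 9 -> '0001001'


num_bits = floor(log2(20)) + 1 = 5
leading_zeros = num_bits - 1 = 4
binary(20) = 10100

Elias gamma(20) = '0000' + '10100' = 000010100 (9 bits)


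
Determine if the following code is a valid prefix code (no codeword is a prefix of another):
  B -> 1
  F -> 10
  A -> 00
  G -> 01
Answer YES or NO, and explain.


Checking each pair (does one codeword prefix another?):
  B='1' vs F='10': prefix -- VIOLATION

NO -- this is NOT a valid prefix code. B (1) is a prefix of F (10).


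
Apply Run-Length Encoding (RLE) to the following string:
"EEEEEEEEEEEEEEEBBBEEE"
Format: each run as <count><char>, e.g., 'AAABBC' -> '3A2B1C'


Scanning runs left to right:
  i=0: run of 'E' x 15 -> '15E'
  i=15: run of 'B' x 3 -> '3B'
  i=18: run of 'E' x 3 -> '3E'

RLE = 15E3B3E


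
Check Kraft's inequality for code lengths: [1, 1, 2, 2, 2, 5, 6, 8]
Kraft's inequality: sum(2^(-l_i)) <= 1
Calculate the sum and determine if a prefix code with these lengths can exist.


Sum = 2^(-1) + 2^(-1) + 2^(-2) + 2^(-2) + 2^(-2) + 2^(-5) + 2^(-6) + 2^(-8)
    = 0.5 + 0.5 + 0.25 + 0.25 + 0.25 + 0.03125 + 0.015625 + 0.00390625
    = 461/256 = 1.80078125
Since 1.80078125 > 1, Kraft's inequality is NOT satisfied.
A prefix code with these lengths CANNOT exist.

Kraft sum = 1.80078125. Not satisfied.


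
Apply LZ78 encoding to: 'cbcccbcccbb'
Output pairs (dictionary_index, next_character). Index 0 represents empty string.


LZ78 encoding steps:
Dictionary: {0: ''}
Step 1: w='' (idx 0), next='c' -> output (0, 'c'), add 'c' as idx 1
Step 2: w='' (idx 0), next='b' -> output (0, 'b'), add 'b' as idx 2
Step 3: w='c' (idx 1), next='c' -> output (1, 'c'), add 'cc' as idx 3
Step 4: w='c' (idx 1), next='b' -> output (1, 'b'), add 'cb' as idx 4
Step 5: w='cc' (idx 3), next='c' -> output (3, 'c'), add 'ccc' as idx 5
Step 6: w='b' (idx 2), next='b' -> output (2, 'b'), add 'bb' as idx 6


Encoded: [(0, 'c'), (0, 'b'), (1, 'c'), (1, 'b'), (3, 'c'), (2, 'b')]


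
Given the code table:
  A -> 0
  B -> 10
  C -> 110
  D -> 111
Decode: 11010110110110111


Decoding:
110 -> C
10 -> B
110 -> C
110 -> C
110 -> C
111 -> D


Result: CBCCCD
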